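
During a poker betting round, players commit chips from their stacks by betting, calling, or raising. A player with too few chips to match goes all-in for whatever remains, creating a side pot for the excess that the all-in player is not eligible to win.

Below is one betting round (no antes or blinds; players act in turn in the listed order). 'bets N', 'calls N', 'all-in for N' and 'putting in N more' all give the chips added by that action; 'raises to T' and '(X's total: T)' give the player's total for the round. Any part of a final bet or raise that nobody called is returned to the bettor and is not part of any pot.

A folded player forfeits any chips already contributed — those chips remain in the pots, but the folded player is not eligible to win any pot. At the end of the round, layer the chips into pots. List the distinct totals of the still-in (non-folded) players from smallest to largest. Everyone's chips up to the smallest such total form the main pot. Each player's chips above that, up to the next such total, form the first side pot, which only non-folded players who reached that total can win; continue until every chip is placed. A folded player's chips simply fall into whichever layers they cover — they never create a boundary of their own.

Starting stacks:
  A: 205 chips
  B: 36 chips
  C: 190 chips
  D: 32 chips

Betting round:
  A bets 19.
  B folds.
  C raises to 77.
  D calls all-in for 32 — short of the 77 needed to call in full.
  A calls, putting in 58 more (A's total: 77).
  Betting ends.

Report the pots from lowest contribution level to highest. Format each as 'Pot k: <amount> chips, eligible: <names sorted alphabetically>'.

Pot 1: 96 chips, eligible: A, C, D
Pot 2: 90 chips, eligible: A, C

Derivation:
Contributions: A=77, C=77, D=32
Folded: B
Pot levels (distinct totals of non-folded players): 32, 77
Layer 1-32: 32 each from A, C, D = 32*3 = 96 chips; eligible A, C, D
Layer 33-77: 45 each from A, C = 45*2 = 90 chips; eligible A, C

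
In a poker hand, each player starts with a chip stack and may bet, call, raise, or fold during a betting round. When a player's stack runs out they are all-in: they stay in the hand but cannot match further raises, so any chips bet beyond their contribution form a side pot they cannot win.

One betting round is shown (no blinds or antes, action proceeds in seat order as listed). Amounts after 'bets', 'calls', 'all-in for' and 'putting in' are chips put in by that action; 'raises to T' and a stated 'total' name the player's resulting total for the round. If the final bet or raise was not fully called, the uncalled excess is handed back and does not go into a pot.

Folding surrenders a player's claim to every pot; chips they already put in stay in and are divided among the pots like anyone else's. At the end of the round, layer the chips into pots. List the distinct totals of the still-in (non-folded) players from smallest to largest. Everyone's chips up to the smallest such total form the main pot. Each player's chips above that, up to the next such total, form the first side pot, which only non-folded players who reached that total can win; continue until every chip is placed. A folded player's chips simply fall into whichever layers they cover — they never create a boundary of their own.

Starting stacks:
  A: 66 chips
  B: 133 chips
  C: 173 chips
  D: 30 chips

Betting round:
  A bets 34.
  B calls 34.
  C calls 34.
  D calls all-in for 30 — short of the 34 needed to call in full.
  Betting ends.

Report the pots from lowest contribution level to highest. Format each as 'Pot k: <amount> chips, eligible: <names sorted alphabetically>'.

Contributions: A=34, B=34, C=34, D=30
Pot levels (distinct totals of non-folded players): 30, 34
Layer 1-30: 30 each from A, B, C, D = 30*4 = 120 chips; eligible A, B, C, D
Layer 31-34: 4 each from A, B, C = 4*3 = 12 chips; eligible A, B, C

Pot 1: 120 chips, eligible: A, B, C, D
Pot 2: 12 chips, eligible: A, B, C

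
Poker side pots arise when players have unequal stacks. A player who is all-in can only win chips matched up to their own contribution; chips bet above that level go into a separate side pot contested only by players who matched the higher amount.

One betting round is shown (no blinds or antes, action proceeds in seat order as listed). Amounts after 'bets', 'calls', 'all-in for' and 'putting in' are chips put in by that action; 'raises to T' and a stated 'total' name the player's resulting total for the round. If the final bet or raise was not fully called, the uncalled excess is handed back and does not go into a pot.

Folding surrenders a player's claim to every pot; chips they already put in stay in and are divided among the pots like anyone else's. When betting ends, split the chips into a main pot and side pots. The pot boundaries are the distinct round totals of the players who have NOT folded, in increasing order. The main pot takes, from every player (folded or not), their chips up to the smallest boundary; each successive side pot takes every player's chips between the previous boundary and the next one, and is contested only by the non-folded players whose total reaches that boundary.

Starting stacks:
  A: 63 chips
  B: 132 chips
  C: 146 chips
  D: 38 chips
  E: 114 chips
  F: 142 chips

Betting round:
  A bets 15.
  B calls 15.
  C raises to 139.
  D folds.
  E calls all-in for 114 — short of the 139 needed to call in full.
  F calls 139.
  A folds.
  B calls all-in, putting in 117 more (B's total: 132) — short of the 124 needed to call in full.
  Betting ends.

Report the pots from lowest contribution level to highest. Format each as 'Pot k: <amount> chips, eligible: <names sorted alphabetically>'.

Pot 1: 471 chips, eligible: B, C, E, F
Pot 2: 54 chips, eligible: B, C, F
Pot 3: 14 chips, eligible: C, F

Derivation:
Contributions: A=15, B=132, C=139, E=114, F=139
Folded: A, D
Pot levels (distinct totals of non-folded players): 114, 132, 139
Layer 1-114: A 15 + B 114 + C 114 + E 114 + F 114 = 471 chips; eligible B, C, E, F
Layer 115-132: 18 each from B, C, F = 18*3 = 54 chips; eligible B, C, F
Layer 133-139: 7 each from C, F = 7*2 = 14 chips; eligible C, F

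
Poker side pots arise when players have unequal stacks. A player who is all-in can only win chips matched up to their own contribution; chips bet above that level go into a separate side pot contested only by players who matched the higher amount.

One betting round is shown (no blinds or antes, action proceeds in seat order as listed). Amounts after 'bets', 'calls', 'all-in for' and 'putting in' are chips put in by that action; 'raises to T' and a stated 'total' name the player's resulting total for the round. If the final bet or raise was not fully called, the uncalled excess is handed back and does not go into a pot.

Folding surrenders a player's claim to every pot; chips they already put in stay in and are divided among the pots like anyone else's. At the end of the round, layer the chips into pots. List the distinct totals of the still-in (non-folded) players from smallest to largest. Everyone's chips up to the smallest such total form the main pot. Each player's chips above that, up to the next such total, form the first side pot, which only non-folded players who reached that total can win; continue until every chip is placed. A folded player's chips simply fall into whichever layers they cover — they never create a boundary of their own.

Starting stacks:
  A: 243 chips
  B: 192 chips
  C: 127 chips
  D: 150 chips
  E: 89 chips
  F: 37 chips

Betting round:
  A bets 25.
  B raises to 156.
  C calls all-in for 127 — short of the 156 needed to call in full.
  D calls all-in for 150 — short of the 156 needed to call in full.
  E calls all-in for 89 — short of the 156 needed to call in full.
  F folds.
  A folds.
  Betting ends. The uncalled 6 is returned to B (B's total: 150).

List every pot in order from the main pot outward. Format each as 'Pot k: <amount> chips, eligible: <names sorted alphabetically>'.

Pot 1: 381 chips, eligible: B, C, D, E
Pot 2: 114 chips, eligible: B, C, D
Pot 3: 46 chips, eligible: B, D

Derivation:
Contributions (after 6 returned to B): A=25, B=150, C=127, D=150, E=89
Folded: A, F
Pot levels (distinct totals of non-folded players): 89, 127, 150
Layer 1-89: A 25 + B 89 + C 89 + D 89 + E 89 = 381 chips; eligible B, C, D, E
Layer 90-127: 38 each from B, C, D = 38*3 = 114 chips; eligible B, C, D
Layer 128-150: 23 each from B, D = 23*2 = 46 chips; eligible B, D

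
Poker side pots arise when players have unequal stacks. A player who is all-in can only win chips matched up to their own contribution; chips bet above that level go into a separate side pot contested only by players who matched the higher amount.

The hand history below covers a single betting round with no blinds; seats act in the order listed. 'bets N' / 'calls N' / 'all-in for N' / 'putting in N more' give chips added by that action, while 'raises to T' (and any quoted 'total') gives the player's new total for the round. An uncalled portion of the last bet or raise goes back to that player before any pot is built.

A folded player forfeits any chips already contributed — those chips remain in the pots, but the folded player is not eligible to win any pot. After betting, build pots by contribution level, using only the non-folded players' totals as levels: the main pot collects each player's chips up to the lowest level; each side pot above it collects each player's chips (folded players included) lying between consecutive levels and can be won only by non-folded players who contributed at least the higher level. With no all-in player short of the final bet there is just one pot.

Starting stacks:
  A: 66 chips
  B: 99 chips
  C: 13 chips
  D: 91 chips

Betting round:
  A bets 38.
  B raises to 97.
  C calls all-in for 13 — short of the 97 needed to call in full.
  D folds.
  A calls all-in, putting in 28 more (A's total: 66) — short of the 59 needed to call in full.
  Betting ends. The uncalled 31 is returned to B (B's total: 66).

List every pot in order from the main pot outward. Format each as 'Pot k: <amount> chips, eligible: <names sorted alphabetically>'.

Contributions (after 31 returned to B): A=66, B=66, C=13
Folded: D
Pot levels (distinct totals of non-folded players): 13, 66
Layer 1-13: 13 each from A, B, C = 13*3 = 39 chips; eligible A, B, C
Layer 14-66: 53 each from A, B = 53*2 = 106 chips; eligible A, B

Pot 1: 39 chips, eligible: A, B, C
Pot 2: 106 chips, eligible: A, B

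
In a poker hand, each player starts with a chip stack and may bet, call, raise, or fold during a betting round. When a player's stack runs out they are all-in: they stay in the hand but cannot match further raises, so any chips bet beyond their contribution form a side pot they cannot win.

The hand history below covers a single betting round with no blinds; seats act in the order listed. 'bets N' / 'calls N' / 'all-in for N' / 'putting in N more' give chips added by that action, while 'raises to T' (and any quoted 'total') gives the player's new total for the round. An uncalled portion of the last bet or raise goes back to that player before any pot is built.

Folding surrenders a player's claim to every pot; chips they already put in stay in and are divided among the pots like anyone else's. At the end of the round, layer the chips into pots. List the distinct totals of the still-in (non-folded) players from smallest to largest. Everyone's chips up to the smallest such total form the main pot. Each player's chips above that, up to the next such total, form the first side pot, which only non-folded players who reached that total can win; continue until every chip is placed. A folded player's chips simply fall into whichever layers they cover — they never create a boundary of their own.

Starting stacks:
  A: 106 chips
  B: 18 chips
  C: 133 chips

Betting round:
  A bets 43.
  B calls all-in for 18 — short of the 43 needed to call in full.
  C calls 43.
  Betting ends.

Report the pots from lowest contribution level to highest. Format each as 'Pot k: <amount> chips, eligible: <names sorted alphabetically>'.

Pot 1: 54 chips, eligible: A, B, C
Pot 2: 50 chips, eligible: A, C

Derivation:
Contributions: A=43, B=18, C=43
Pot levels (distinct totals of non-folded players): 18, 43
Layer 1-18: 18 each from A, B, C = 18*3 = 54 chips; eligible A, B, C
Layer 19-43: 25 each from A, C = 25*2 = 50 chips; eligible A, C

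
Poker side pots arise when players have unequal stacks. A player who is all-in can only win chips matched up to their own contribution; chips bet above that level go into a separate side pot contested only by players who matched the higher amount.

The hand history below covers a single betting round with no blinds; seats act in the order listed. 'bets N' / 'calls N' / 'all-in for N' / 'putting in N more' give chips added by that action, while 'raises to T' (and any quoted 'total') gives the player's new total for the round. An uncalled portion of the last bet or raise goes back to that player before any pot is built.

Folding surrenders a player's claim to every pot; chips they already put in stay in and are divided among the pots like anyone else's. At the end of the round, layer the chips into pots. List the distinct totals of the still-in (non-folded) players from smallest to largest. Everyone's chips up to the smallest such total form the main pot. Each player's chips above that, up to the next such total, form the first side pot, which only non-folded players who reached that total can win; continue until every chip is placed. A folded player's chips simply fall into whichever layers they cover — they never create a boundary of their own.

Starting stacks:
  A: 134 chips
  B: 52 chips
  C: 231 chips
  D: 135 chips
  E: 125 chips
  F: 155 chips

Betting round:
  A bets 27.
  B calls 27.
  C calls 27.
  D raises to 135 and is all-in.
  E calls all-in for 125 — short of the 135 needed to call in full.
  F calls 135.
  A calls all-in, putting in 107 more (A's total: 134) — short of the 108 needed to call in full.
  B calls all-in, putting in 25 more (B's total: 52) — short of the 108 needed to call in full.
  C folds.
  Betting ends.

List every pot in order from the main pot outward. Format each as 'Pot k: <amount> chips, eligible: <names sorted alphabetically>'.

Pot 1: 287 chips, eligible: A, B, D, E, F
Pot 2: 292 chips, eligible: A, D, E, F
Pot 3: 27 chips, eligible: A, D, F
Pot 4: 2 chips, eligible: D, F

Derivation:
Contributions: A=134, B=52, C=27, D=135, E=125, F=135
Folded: C
Pot levels (distinct totals of non-folded players): 52, 125, 134, 135
Layer 1-52: A 52 + B 52 + C 27 + D 52 + E 52 + F 52 = 287 chips; eligible A, B, D, E, F
Layer 53-125: 73 each from A, D, E, F = 73*4 = 292 chips; eligible A, D, E, F
Layer 126-134: 9 each from A, D, F = 9*3 = 27 chips; eligible A, D, F
Layer 135-135: 1 each from D, F = 1*2 = 2 chips; eligible D, F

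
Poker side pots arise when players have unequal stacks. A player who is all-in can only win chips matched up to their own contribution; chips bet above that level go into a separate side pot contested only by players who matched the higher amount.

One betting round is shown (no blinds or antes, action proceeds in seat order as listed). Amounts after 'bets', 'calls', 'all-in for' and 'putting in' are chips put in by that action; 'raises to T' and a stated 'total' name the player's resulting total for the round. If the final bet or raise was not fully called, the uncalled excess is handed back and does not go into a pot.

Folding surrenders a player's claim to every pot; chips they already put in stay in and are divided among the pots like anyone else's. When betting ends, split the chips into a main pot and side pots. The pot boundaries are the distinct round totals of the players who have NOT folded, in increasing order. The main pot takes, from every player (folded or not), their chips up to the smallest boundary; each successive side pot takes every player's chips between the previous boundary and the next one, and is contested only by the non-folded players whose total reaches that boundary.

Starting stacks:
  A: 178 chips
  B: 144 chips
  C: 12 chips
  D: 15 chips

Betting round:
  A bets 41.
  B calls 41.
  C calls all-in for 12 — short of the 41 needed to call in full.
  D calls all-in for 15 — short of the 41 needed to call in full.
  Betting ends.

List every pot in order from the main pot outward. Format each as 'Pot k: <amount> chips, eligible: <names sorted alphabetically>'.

Contributions: A=41, B=41, C=12, D=15
Pot levels (distinct totals of non-folded players): 12, 15, 41
Layer 1-12: 12 each from A, B, C, D = 12*4 = 48 chips; eligible A, B, C, D
Layer 13-15: 3 each from A, B, D = 3*3 = 9 chips; eligible A, B, D
Layer 16-41: 26 each from A, B = 26*2 = 52 chips; eligible A, B

Pot 1: 48 chips, eligible: A, B, C, D
Pot 2: 9 chips, eligible: A, B, D
Pot 3: 52 chips, eligible: A, B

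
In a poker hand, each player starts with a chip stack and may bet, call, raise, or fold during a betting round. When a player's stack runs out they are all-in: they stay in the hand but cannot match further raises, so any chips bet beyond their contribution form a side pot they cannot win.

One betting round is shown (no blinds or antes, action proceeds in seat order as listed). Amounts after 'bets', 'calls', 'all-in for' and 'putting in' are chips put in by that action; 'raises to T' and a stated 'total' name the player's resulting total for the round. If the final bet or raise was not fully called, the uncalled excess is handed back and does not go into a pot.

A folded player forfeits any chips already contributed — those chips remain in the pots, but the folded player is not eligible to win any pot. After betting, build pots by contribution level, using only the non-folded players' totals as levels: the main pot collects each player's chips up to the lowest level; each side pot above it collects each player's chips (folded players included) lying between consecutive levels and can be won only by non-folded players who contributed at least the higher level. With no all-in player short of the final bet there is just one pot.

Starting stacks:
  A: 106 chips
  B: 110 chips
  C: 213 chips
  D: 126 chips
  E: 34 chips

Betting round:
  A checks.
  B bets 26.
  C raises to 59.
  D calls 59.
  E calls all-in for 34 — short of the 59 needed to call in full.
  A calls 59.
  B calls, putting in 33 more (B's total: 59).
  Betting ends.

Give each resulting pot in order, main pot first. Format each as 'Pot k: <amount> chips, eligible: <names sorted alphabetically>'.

Contributions: A=59, B=59, C=59, D=59, E=34
Pot levels (distinct totals of non-folded players): 34, 59
Layer 1-34: 34 each from A, B, C, D, E = 34*5 = 170 chips; eligible A, B, C, D, E
Layer 35-59: 25 each from A, B, C, D = 25*4 = 100 chips; eligible A, B, C, D

Pot 1: 170 chips, eligible: A, B, C, D, E
Pot 2: 100 chips, eligible: A, B, C, D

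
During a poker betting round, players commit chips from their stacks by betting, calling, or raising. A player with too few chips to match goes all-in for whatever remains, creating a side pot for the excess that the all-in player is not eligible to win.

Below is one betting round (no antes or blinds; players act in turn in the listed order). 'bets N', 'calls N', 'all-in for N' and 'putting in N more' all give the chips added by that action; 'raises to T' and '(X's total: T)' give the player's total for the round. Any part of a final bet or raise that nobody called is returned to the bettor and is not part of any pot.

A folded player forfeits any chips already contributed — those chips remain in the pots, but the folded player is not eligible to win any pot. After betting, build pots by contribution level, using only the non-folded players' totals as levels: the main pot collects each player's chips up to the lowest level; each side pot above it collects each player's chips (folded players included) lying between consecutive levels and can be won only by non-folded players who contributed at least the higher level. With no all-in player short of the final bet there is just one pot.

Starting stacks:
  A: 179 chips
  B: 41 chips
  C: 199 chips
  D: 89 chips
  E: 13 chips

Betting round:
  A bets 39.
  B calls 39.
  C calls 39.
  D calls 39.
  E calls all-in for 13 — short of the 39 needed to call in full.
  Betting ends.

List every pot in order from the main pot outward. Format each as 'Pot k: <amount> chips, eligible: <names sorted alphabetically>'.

Contributions: A=39, B=39, C=39, D=39, E=13
Pot levels (distinct totals of non-folded players): 13, 39
Layer 1-13: 13 each from A, B, C, D, E = 13*5 = 65 chips; eligible A, B, C, D, E
Layer 14-39: 26 each from A, B, C, D = 26*4 = 104 chips; eligible A, B, C, D

Pot 1: 65 chips, eligible: A, B, C, D, E
Pot 2: 104 chips, eligible: A, B, C, D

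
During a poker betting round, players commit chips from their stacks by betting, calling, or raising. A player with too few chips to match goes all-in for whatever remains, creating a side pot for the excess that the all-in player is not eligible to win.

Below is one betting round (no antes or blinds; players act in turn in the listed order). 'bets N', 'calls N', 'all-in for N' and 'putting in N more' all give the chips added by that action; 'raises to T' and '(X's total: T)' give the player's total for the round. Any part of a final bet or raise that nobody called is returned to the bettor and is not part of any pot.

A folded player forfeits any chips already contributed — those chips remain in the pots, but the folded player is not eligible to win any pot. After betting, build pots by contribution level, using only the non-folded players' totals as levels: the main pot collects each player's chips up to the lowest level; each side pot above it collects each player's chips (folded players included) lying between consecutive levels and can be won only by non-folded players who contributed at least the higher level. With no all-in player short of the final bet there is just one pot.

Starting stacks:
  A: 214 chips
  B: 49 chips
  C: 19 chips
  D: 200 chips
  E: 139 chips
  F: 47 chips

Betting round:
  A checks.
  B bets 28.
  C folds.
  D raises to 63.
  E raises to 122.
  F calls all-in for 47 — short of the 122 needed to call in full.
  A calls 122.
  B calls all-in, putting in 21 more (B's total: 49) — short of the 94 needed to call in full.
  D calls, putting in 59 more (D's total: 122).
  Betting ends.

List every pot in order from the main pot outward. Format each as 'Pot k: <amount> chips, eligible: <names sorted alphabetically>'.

Contributions: A=122, B=49, D=122, E=122, F=47
Folded: C
Pot levels (distinct totals of non-folded players): 47, 49, 122
Layer 1-47: 47 each from A, B, D, E, F = 47*5 = 235 chips; eligible A, B, D, E, F
Layer 48-49: 2 each from A, B, D, E = 2*4 = 8 chips; eligible A, B, D, E
Layer 50-122: 73 each from A, D, E = 73*3 = 219 chips; eligible A, D, E

Pot 1: 235 chips, eligible: A, B, D, E, F
Pot 2: 8 chips, eligible: A, B, D, E
Pot 3: 219 chips, eligible: A, D, E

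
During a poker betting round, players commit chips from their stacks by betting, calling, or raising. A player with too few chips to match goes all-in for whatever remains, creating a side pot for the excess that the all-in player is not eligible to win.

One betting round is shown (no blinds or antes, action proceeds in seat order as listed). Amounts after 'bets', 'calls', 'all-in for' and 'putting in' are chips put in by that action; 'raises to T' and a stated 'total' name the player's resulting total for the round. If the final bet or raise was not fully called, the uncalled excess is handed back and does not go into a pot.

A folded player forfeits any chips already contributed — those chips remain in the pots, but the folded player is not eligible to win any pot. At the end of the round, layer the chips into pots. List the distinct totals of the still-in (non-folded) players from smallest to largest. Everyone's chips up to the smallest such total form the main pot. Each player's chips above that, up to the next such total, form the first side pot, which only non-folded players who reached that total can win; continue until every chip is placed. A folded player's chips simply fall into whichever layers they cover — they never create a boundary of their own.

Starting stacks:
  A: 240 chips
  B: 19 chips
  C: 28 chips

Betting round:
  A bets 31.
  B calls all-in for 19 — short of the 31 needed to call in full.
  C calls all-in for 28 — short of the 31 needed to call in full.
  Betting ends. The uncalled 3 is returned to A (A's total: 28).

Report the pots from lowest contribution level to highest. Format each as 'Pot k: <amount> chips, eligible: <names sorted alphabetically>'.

Contributions (after 3 returned to A): A=28, B=19, C=28
Pot levels (distinct totals of non-folded players): 19, 28
Layer 1-19: 19 each from A, B, C = 19*3 = 57 chips; eligible A, B, C
Layer 20-28: 9 each from A, C = 9*2 = 18 chips; eligible A, C

Pot 1: 57 chips, eligible: A, B, C
Pot 2: 18 chips, eligible: A, C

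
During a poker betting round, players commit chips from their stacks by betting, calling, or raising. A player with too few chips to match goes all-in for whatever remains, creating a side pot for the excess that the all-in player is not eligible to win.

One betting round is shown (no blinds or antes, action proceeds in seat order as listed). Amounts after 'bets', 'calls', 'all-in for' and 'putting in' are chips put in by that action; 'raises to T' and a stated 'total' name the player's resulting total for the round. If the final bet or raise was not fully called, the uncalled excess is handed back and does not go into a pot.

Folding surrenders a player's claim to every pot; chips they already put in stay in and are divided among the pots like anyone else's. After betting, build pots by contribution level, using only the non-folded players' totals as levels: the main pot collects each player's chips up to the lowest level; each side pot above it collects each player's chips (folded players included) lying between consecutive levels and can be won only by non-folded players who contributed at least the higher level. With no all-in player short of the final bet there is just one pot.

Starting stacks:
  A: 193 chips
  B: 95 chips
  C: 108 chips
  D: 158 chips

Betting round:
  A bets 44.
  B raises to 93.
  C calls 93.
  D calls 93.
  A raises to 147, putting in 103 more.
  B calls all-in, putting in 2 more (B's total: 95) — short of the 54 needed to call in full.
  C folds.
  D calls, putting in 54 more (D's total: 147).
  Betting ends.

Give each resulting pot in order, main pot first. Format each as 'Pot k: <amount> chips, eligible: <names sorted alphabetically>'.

Contributions: A=147, B=95, C=93, D=147
Folded: C
Pot levels (distinct totals of non-folded players): 95, 147
Layer 1-95: A 95 + B 95 + C 93 + D 95 = 378 chips; eligible A, B, D
Layer 96-147: 52 each from A, D = 52*2 = 104 chips; eligible A, D

Pot 1: 378 chips, eligible: A, B, D
Pot 2: 104 chips, eligible: A, D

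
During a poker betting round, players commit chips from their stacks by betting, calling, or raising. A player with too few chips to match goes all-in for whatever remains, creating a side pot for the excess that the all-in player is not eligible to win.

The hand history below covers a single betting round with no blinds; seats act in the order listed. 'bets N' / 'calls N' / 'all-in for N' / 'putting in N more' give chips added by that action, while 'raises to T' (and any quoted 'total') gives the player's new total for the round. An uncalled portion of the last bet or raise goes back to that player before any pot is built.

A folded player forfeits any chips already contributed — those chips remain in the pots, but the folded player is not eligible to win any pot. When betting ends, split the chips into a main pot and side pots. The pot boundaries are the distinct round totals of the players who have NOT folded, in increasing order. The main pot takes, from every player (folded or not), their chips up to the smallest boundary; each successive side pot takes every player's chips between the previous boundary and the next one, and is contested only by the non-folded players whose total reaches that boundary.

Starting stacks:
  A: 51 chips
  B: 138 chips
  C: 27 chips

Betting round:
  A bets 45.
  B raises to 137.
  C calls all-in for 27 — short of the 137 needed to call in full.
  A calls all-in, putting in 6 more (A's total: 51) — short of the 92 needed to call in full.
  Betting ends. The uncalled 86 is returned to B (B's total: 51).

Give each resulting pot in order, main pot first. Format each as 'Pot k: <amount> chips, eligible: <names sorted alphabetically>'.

Pot 1: 81 chips, eligible: A, B, C
Pot 2: 48 chips, eligible: A, B

Derivation:
Contributions (after 86 returned to B): A=51, B=51, C=27
Pot levels (distinct totals of non-folded players): 27, 51
Layer 1-27: 27 each from A, B, C = 27*3 = 81 chips; eligible A, B, C
Layer 28-51: 24 each from A, B = 24*2 = 48 chips; eligible A, B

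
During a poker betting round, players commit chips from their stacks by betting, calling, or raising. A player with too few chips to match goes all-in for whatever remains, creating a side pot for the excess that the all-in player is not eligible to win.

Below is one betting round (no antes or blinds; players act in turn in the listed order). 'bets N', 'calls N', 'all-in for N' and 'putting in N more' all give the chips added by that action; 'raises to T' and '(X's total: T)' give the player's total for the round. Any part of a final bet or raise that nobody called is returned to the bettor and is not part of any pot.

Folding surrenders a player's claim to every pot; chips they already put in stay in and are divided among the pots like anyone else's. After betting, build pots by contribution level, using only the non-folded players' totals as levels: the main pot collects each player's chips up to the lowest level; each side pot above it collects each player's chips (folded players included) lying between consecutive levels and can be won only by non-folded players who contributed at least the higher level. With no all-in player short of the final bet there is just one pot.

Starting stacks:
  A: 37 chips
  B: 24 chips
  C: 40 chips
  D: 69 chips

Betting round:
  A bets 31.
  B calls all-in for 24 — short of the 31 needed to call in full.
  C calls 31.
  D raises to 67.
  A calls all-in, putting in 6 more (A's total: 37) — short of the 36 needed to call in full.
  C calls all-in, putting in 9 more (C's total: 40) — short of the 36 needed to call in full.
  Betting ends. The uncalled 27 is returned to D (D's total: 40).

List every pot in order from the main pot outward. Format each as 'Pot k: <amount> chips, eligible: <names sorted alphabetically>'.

Contributions (after 27 returned to D): A=37, B=24, C=40, D=40
Pot levels (distinct totals of non-folded players): 24, 37, 40
Layer 1-24: 24 each from A, B, C, D = 24*4 = 96 chips; eligible A, B, C, D
Layer 25-37: 13 each from A, C, D = 13*3 = 39 chips; eligible A, C, D
Layer 38-40: 3 each from C, D = 3*2 = 6 chips; eligible C, D

Pot 1: 96 chips, eligible: A, B, C, D
Pot 2: 39 chips, eligible: A, C, D
Pot 3: 6 chips, eligible: C, D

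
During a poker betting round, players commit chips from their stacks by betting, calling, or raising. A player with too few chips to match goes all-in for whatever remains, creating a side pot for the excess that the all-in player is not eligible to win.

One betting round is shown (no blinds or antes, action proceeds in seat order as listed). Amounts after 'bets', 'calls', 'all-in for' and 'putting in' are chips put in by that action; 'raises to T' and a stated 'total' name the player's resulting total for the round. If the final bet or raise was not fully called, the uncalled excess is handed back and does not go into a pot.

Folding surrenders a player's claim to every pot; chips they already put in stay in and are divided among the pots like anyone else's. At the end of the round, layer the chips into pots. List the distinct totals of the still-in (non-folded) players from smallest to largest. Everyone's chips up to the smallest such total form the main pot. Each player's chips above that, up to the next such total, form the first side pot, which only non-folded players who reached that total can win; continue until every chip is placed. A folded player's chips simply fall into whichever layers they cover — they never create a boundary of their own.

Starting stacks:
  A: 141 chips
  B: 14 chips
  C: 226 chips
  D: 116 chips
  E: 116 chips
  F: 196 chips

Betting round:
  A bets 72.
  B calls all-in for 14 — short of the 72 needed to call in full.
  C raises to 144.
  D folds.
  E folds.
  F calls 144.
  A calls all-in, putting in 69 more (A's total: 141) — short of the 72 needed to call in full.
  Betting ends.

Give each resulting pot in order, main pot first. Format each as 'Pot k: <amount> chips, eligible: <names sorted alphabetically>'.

Pot 1: 56 chips, eligible: A, B, C, F
Pot 2: 381 chips, eligible: A, C, F
Pot 3: 6 chips, eligible: C, F

Derivation:
Contributions: A=141, B=14, C=144, F=144
Folded: D, E
Pot levels (distinct totals of non-folded players): 14, 141, 144
Layer 1-14: 14 each from A, B, C, F = 14*4 = 56 chips; eligible A, B, C, F
Layer 15-141: 127 each from A, C, F = 127*3 = 381 chips; eligible A, C, F
Layer 142-144: 3 each from C, F = 3*2 = 6 chips; eligible C, F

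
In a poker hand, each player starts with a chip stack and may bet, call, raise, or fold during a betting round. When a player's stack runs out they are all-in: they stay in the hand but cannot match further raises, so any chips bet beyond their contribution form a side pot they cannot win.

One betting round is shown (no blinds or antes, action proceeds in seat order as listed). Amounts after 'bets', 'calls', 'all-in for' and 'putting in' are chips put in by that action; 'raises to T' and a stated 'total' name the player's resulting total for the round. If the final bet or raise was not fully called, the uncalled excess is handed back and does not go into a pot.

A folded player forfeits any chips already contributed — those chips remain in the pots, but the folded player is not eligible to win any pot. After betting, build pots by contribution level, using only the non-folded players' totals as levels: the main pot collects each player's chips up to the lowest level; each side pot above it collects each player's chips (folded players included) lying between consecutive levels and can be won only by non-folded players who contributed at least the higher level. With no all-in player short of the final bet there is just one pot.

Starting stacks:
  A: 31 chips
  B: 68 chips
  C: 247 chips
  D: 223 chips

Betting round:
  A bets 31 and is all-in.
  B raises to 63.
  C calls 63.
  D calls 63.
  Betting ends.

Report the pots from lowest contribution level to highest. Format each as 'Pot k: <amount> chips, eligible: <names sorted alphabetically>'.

Pot 1: 124 chips, eligible: A, B, C, D
Pot 2: 96 chips, eligible: B, C, D

Derivation:
Contributions: A=31, B=63, C=63, D=63
Pot levels (distinct totals of non-folded players): 31, 63
Layer 1-31: 31 each from A, B, C, D = 31*4 = 124 chips; eligible A, B, C, D
Layer 32-63: 32 each from B, C, D = 32*3 = 96 chips; eligible B, C, D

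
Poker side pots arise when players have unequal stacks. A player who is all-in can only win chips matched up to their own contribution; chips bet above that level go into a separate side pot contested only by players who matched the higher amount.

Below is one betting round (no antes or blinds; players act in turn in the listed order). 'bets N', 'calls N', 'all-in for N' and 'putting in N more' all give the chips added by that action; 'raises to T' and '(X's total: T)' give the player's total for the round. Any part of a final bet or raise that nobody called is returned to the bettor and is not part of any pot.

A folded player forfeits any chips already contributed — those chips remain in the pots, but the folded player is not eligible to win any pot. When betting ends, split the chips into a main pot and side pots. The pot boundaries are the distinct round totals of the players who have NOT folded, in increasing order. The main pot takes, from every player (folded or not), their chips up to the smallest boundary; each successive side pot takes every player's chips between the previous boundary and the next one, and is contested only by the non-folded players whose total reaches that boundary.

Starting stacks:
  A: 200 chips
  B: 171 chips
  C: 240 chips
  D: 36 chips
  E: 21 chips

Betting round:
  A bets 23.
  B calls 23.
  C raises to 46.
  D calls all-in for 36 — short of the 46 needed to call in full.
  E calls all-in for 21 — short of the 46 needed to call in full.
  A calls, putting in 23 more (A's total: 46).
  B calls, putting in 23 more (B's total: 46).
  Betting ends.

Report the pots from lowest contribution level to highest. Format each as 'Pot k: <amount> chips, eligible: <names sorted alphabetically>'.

Contributions: A=46, B=46, C=46, D=36, E=21
Pot levels (distinct totals of non-folded players): 21, 36, 46
Layer 1-21: 21 each from A, B, C, D, E = 21*5 = 105 chips; eligible A, B, C, D, E
Layer 22-36: 15 each from A, B, C, D = 15*4 = 60 chips; eligible A, B, C, D
Layer 37-46: 10 each from A, B, C = 10*3 = 30 chips; eligible A, B, C

Pot 1: 105 chips, eligible: A, B, C, D, E
Pot 2: 60 chips, eligible: A, B, C, D
Pot 3: 30 chips, eligible: A, B, C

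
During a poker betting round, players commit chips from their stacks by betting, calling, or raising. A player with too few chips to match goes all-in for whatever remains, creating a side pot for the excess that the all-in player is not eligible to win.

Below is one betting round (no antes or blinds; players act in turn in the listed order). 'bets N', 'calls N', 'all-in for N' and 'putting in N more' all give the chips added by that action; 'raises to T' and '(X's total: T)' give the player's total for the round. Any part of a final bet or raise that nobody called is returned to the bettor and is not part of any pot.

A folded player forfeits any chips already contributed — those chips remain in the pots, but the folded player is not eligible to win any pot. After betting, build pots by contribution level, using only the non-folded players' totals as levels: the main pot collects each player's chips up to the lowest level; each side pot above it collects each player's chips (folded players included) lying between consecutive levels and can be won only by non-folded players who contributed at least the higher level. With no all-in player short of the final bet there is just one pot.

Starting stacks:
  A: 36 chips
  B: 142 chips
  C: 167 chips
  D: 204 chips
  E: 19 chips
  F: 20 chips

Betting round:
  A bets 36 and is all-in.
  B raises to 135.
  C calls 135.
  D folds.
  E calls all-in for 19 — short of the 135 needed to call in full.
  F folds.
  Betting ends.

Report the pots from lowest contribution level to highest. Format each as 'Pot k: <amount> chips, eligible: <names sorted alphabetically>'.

Contributions: A=36, B=135, C=135, E=19
Folded: D, F
Pot levels (distinct totals of non-folded players): 19, 36, 135
Layer 1-19: 19 each from A, B, C, E = 19*4 = 76 chips; eligible A, B, C, E
Layer 20-36: 17 each from A, B, C = 17*3 = 51 chips; eligible A, B, C
Layer 37-135: 99 each from B, C = 99*2 = 198 chips; eligible B, C

Pot 1: 76 chips, eligible: A, B, C, E
Pot 2: 51 chips, eligible: A, B, C
Pot 3: 198 chips, eligible: B, C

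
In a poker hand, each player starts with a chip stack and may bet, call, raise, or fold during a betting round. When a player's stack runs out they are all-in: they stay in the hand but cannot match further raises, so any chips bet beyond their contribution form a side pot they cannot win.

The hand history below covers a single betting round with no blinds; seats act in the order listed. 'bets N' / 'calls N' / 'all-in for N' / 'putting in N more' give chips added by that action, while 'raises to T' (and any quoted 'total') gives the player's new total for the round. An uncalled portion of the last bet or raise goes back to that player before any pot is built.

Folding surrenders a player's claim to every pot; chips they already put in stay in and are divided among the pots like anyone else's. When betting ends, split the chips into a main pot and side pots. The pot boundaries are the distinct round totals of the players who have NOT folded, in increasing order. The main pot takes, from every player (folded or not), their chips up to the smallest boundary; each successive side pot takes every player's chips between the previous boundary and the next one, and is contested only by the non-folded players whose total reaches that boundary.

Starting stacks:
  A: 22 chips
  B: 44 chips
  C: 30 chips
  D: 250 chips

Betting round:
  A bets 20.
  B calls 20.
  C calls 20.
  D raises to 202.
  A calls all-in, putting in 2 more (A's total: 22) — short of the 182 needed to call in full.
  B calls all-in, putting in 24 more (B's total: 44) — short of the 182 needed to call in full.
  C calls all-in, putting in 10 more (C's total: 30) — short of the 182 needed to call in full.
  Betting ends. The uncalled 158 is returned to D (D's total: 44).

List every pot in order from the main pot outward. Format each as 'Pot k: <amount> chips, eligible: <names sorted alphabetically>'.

Contributions (after 158 returned to D): A=22, B=44, C=30, D=44
Pot levels (distinct totals of non-folded players): 22, 30, 44
Layer 1-22: 22 each from A, B, C, D = 22*4 = 88 chips; eligible A, B, C, D
Layer 23-30: 8 each from B, C, D = 8*3 = 24 chips; eligible B, C, D
Layer 31-44: 14 each from B, D = 14*2 = 28 chips; eligible B, D

Pot 1: 88 chips, eligible: A, B, C, D
Pot 2: 24 chips, eligible: B, C, D
Pot 3: 28 chips, eligible: B, D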